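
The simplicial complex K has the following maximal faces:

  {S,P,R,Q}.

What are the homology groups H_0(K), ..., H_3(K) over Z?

Fix the vertex order P < Q < R < S and write every simplex with vertices in increasing order. Then dim K = 3 and the simplices of K are:

  0-simplices (4): P, Q, R, S
  1-simplices (6): PQ, PR, PS, QR, QS, RS
  2-simplices (4): PQR, PQS, PRS, QRS
  3-simplices (1): PQRS

giving chain groups C_0 ≅ Z^4, C_1 ≅ Z^6, C_2 ≅ Z^4, C_3 ≅ Z^1.

∂_1: C_1 → C_0 maps an edge to its endpoints' difference, ∂[p,q] = q − p.
As a 4×6 matrix over Z this has rank 3, with invariant factors (1,1,1).

Boundary ∂_2: C_2 → C_1 sends each 2-simplex [p,q,r] to [q,r] − [p,r] + [p,q]. For instance
  ∂PQS = QS − PS + PQ,
  ∂QRS = RS − QS + QR.
The resulting 6×4 matrix has rank 3, and its Smith normal form has invariant factors (1,1,1).

The boundary map ∂_3: C_3 → C_2 sends each 3-simplex σ to the alternating sum Σ_i (−1)^i (σ with its i-th vertex removed). For instance
  ∂PQRS = QRS − PRS + PQS − PQR.
As a 4×1 matrix over Z this has rank 1, with invariant factors (1).

Reading off H_k = ker ∂_k / im ∂_{k+1}:

  H_0: rank C_0 − rank ∂_1 = 4 − 3 = 1, and the invariant factors of ∂_1 are all 1, so H_0 ≅ Z.
  H_1: rank ker ∂_1 − rank ∂_2 = (6 − 3) − 3 = 0, and the invariant factors of ∂_2 are all 1, so H_1 ≅ 0.
  H_2: rank ker ∂_2 − rank ∂_3 = (4 − 3) − 1 = 0, and the invariant factors of ∂_3 are all 1, so H_2 ≅ 0.
  H_3: rank ker ∂_3 − rank ∂_4 = (1 − 1) − 0 = 0, and there is no ∂_4, so H_3 ≅ 0.

(K is a triangulation of the 3-simplex.)

H_0 ≅ Z,  H_1 = 0,  H_2 = 0,  H_3 = 0.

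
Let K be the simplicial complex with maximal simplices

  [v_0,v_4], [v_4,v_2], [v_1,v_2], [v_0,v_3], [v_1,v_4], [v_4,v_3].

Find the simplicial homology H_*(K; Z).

Take the total order v_0 < v_1 < v_2 < v_3 < v_4 on the vertex set. Then K (dimension 1) consists of the simplices:

  0-simplices (5): [v_0], [v_1], [v_2], [v_3], [v_4]
  1-simplices (6): [v_0,v_3], [v_0,v_4], [v_1,v_2], [v_1,v_4], [v_2,v_4], [v_3,v_4]

giving chain groups C_0 ≅ Z^5, C_1 ≅ Z^6.

Boundary ∂_1: C_1 → C_0 is given by ∂[p,q] = [q] − [p]. For instance
  ∂[v_0,v_3] = [v_3] − [v_0].
The resulting 5×6 matrix has rank 4, and its Smith normal form has invariant factors (1,1,1,1).

Reading off H_k = ker ∂_k / im ∂_{k+1}:

  H_0: rank C_0 − rank ∂_1 = 5 − 4 = 1, and the invariant factors of ∂_1 are all 1, so H_0 ≅ Z.
  H_1: rank ker ∂_1 − rank ∂_2 = (6 − 4) − 0 = 2, and there is no ∂_2, so H_1 ≅ Z^2.

(K is a triangulation of a wedge of 2 circles.)

H_0 ≅ Z,  H_1 ≅ Z^2.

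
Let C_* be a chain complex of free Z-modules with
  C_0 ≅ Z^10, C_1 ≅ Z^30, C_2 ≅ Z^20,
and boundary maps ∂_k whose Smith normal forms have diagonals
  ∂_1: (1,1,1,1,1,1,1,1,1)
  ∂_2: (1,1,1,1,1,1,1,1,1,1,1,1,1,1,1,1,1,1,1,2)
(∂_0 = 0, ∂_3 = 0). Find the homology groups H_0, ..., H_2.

H_0: b_0 = 10 − 0 − 9 = 1; torsion from ∂_1 factors > 1: none. So H_0 ≅ Z.
H_1: b_1 = 30 − 9 − 20 = 1; torsion from ∂_2 factors > 1: [2]. So H_1 ≅ Z ⊕ Z/2Z.
H_2: b_2 = 20 − 20 − 0 = 0; torsion from ∂_3 factors > 1: none. So H_2 ≅ 0.

H_0 ≅ Z,  H_1 ≅ Z ⊕ Z/2Z,  H_2 = 0.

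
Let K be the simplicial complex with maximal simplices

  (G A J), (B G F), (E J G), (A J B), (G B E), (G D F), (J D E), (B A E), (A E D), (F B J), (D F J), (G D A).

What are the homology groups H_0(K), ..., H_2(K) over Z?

We work with the vertex ordering A < B < D < E < F < G < J. The simplices of K, each written with vertices in increasing order, are:

  0-simplices (7): A, B, D, E, F, G, J
  1-simplices (18): AB, AD, AE, AG, AJ, BE, BF, BG, BJ, DE, DF, DG, DJ, EG, EJ, FG, FJ, GJ
  2-simplices (12): ABE, ABJ, ADE, ADG, AGJ, BEG, BFG, BFJ, DEJ, DFG, DFJ, EGJ

Hence C_0 ≅ Z^7, C_1 ≅ Z^18, C_2 ≅ Z^12.

Boundary ∂_1: C_1 → C_0 is given by ∂[p,q] = [q] − [p].
As a 7×18 matrix over Z this has rank 6, with invariant factors (1,1,1,1,1,1).

The boundary map ∂_2: C_2 → C_1 acts by ∂[p,q,r] = [q,r] − [p,r] + [p,q]. For instance
  ∂ADG = DG − AG + AD,
  ∂AGJ = GJ − AJ + AG.
This gives a 18×12 integer matrix of rank 12; reducing to Smith normal form yields diagonal entries (1,1,1,1,1,1,1,1,1,1,1,2).

Computing H_k = (kernel of ∂_k) / (image of ∂_{k+1}):

  H_0: rank C_0 − rank ∂_1 = 7 − 6 = 1, and the invariant factors of ∂_1 are all 1, so H_0 = Z.
  H_1: rank ker ∂_1 − rank ∂_2 = (18 − 6) − 12 = 0, and ∂_2 has invariant factor 2 > 1, so H_1 = Z/2Z.
  H_2: rank ker ∂_2 − rank ∂_3 = (12 − 12) − 0 = 0, and there is no ∂_3, so H_2 = 0.

H_0 ≅ Z,  H_1 ≅ Z/2Z,  H_2 = 0.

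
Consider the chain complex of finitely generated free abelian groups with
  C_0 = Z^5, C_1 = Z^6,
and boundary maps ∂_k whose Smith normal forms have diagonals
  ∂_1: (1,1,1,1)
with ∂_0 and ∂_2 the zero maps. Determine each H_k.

H_0: b_0 = 5 − 0 − 4 = 1; torsion from ∂_1 factors > 1: none. So H_0 ≅ Z.
H_1: b_1 = 6 − 4 − 0 = 2; torsion from ∂_2 factors > 1: none. So H_1 ≅ Z^2.

H_0 ≅ Z,  H_1 ≅ Z^2.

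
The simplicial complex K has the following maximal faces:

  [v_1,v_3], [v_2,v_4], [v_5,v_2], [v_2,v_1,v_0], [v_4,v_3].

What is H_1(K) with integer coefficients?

H_1 ≅ Z.

Take the total order v_0 < v_1 < v_2 < v_3 < v_4 < v_5 on the vertex set. Then K (dimension 2) consists of the simplices:

  0-simplices (6): [v_0], [v_1], [v_2], [v_3], [v_4], [v_5]
  1-simplices (7): [v_0,v_1], [v_0,v_2], [v_1,v_2], [v_1,v_3], [v_2,v_4], [v_2,v_5], [v_3,v_4]
  2-simplices (1): [v_0,v_1,v_2]

so the chain groups are C_0 ≅ Z^6, C_1 ≅ Z^7, C_2 ≅ Z^1.

The boundary map ∂_1: C_1 → C_0 is given by ∂[p,q] = [q] − [p].
The 6×7 boundary matrix has rank 5 and Smith normal form diag(1,1,1,1,1).

The boundary map ∂_2: C_2 → C_1 sends each 2-simplex [p,q,r] to [q,r] − [p,r] + [p,q]. For instance
  ∂[v_0,v_1,v_2] = [v_1,v_2] − [v_0,v_2] + [v_0,v_1].
As a 7×1 matrix over Z this has rank 1, with invariant factors (1).

From H_k ≅ ker(∂_k) / im(∂_{k+1}) we obtain:

  H_1: rank ker ∂_1 − rank ∂_2 = (7 − 5) − 1 = 1, and the invariant factors of ∂_2 are all 1, so H_1 ≅ Z.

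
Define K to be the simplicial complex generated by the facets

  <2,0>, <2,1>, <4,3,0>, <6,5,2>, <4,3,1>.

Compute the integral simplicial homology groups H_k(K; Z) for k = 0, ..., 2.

H_0 = Z,  H_1 = Z,  H_2 = 0.

Fix the vertex order 0 < 1 < 2 < 3 < 4 < 5 < 6 and write every simplex with vertices in increasing order. Then dim K = 2 and the simplices of K are:

  0-simplices (7): [0], [1], [2], [3], [4], [5], [6]
  1-simplices (10): [0,2], [0,3], [0,4], [1,2], [1,3], [1,4], [2,5], [2,6], [3,4], [5,6]
  2-simplices (3): [0,3,4], [1,3,4], [2,5,6]

so the chain groups are C_0 ≅ Z^7, C_1 ≅ Z^10, C_2 ≅ Z^3.

The boundary map ∂_1: C_1 → C_0 maps an edge to its endpoints' difference, ∂[p,q] = q − p.
This gives a 7×10 integer matrix of rank 6; reducing to Smith normal form yields diagonal entries (1,1,1,1,1,1).

Boundary ∂_2: C_2 → C_1 sends each 2-simplex [p,q,r] to [q,r] − [p,r] + [p,q]. For instance
  ∂[1,3,4] = [3,4] − [1,4] + [1,3],
  ∂[0,3,4] = [3,4] − [0,4] + [0,3].
The 10×3 boundary matrix has rank 3 and Smith normal form diag(1,1,1).

From H_k ≅ ker(∂_k) / im(∂_{k+1}) we obtain:

  H_0: rank C_0 − rank ∂_1 = 7 − 6 = 1, and the invariant factors of ∂_1 are all 1, so H_0 = Z.
  H_1: rank ker ∂_1 − rank ∂_2 = (10 − 6) − 3 = 1, and the invariant factors of ∂_2 are all 1, so H_1 = Z.
  H_2: rank ker ∂_2 − rank ∂_3 = (3 − 3) − 0 = 0, and there is no ∂_3, so H_2 = 0.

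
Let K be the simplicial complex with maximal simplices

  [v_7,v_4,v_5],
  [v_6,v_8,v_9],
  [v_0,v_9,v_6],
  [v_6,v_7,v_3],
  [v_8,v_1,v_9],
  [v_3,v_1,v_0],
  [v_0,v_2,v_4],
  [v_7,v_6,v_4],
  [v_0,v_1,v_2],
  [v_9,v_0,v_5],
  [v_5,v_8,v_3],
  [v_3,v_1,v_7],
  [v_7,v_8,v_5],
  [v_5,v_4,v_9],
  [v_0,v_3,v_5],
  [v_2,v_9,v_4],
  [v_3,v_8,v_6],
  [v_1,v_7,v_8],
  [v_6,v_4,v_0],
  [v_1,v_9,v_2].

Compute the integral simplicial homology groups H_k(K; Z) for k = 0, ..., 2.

H_0 ≅ Z,  H_1 ≅ Z ⊕ Z/2,  H_2 = 0.

K has 10 vertices, 30 edges, 20 triangles.
rank ∂_0 = 0, rank ∂_1 = 9 ⇒ b_0 = 10 − 0 − 9 = 1; all invariant factors of ∂_1 are 1 so no torsion. So H_0 ≅ Z.
rank ∂_1 = 9, rank ∂_2 = 20 ⇒ b_1 = 30 − 9 − 20 = 1; ∂_2 has invariant factor(s) [2] giving torsion. So H_1 ≅ Z ⊕ Z/2.
rank ∂_2 = 20, rank ∂_3 = 0 ⇒ b_2 = 20 − 20 − 0 = 0. So H_2 ≅ 0.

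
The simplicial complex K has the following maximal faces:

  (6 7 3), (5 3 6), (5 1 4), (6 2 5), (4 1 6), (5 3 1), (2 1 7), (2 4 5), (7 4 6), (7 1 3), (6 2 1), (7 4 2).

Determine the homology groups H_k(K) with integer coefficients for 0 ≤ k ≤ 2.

Take the total order 1 < 2 < 3 < 4 < 5 < 6 < 7 on the vertex set. Then K (dimension 2) consists of the simplices:

  0-simplices (7): [1], [2], [3], [4], [5], [6], [7]
  1-simplices (18): [1,2], [1,3], [1,4], [1,5], [1,6], [1,7], [2,4], [2,5], [2,6], [2,7], [3,5], [3,6], [3,7], [4,5], [4,6], [4,7], [5,6], [6,7]
  2-simplices (12): [1,2,6], [1,2,7], [1,3,5], [1,3,7], [1,4,5], [1,4,6], [2,4,5], [2,4,7], [2,5,6], [3,5,6], [3,6,7], [4,6,7]

Hence C_0 ≅ Z^7, C_1 ≅ Z^18, C_2 ≅ Z^12.

Boundary ∂_1: C_1 → C_0 maps an edge to its endpoints' difference, ∂[p,q] = q − p. For instance
  ∂[2,5] = [5] − [2].
The resulting 7×18 matrix has rank 6, and its Smith normal form has invariant factors (1,1,1,1,1,1).

The boundary map ∂_2: C_2 → C_1 acts by ∂[p,q,r] = [q,r] − [p,r] + [p,q]. For instance
  ∂[1,4,5] = [4,5] − [1,5] + [1,4],
  ∂[2,4,7] = [4,7] − [2,7] + [2,4].
The resulting 18×12 matrix has rank 12, and its Smith normal form has invariant factors (1,1,1,1,1,1,1,1,1,1,1,2).

From H_k ≅ ker(∂_k) / im(∂_{k+1}) we obtain:

  H_0: rank C_0 − rank ∂_1 = 7 − 6 = 1, and the invariant factors of ∂_1 are all 1, so H_0 = Z.
  H_1: rank ker ∂_1 − rank ∂_2 = (18 − 6) − 12 = 0, and ∂_2 has invariant factor 2 > 1, so H_1 = Z/2.
  H_2: rank ker ∂_2 − rank ∂_3 = (12 − 12) − 0 = 0, and there is no ∂_3, so H_2 = 0.

H_0 ≅ Z,  H_1 ≅ Z/2,  H_2 = 0.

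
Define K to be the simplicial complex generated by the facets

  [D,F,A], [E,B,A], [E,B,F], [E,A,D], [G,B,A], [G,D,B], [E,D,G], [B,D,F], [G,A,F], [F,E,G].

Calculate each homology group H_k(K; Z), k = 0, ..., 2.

H_0 = Z,  H_1 = Z_2,  H_2 = 0.

Order the vertices as A < B < D < E < F < G. Listing each simplex with vertices in this order, K has dimension 2 with simplices:

  0-simplices (6): A, B, D, E, F, G
  1-simplices (15): AB, AD, AE, AF, AG, BD, BE, BF, BG, DE, DF, DG, EF, EG, FG
  2-simplices (10): ABE, ABG, ADE, ADF, AFG, BDF, BDG, BEF, DEG, EFG

Hence C_0 ≅ Z^6, C_1 ≅ Z^15, C_2 ≅ Z^10.

The boundary map ∂_1: C_1 → C_0 sends each edge [p,q] (with p < q) to q − p. For instance
  ∂BF = F − B.
This gives a 6×15 integer matrix of rank 5; reducing to Smith normal form yields diagonal entries (1,1,1,1,1).

∂_2: C_2 → C_1 sends each 2-simplex [p,q,r] to [q,r] − [p,r] + [p,q]. For instance
  ∂BDF = DF − BF + BD,
  ∂BDG = DG − BG + BD.
The 15×10 boundary matrix has rank 10 and Smith normal form diag(1,1,1,1,1,1,1,1,1,2).

Reading off H_k = ker ∂_k / im ∂_{k+1}:

  H_0: rank C_0 − rank ∂_1 = 6 − 5 = 1, and the invariant factors of ∂_1 are all 1, so H_0 ≅ Z.
  H_1: rank ker ∂_1 − rank ∂_2 = (15 − 5) − 10 = 0, and ∂_2 has invariant factor 2 > 1, so H_1 ≅ Z_2.
  H_2: rank ker ∂_2 − rank ∂_3 = (10 − 10) − 0 = 0, and there is no ∂_3, so H_2 ≅ 0.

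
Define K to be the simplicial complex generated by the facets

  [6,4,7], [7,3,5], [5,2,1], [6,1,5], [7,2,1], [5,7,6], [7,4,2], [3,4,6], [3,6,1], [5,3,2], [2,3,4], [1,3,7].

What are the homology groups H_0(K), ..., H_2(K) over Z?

Take the total order 1 < 2 < 3 < 4 < 5 < 6 < 7 on the vertex set. Then K (dimension 2) consists of the simplices:

  0-simplices (7): [1], [2], [3], [4], [5], [6], [7]
  1-simplices (18): [1,2], [1,3], [1,5], [1,6], [1,7], [2,3], [2,4], [2,5], [2,7], [3,4], [3,5], [3,6], [3,7], [4,6], [4,7], [5,6], [5,7], [6,7]
  2-simplices (12): [1,2,5], [1,2,7], [1,3,6], [1,3,7], [1,5,6], [2,3,4], [2,3,5], [2,4,7], [3,4,6], [3,5,7], [4,6,7], [5,6,7]

so the chain groups are C_0 ≅ Z^7, C_1 ≅ Z^18, C_2 ≅ Z^12.

Boundary ∂_1: C_1 → C_0 is given by ∂[p,q] = [q] − [p].
The 7×18 boundary matrix has rank 6 and Smith normal form diag(1,1,1,1,1,1).

Boundary ∂_2: C_2 → C_1 sends each 2-simplex [p,q,r] to [q,r] − [p,r] + [p,q]. For instance
  ∂[3,5,7] = [5,7] − [3,7] + [3,5],
  ∂[2,3,5] = [3,5] − [2,5] + [2,3].
This gives a 18×12 integer matrix of rank 12; reducing to Smith normal form yields diagonal entries (1,1,1,1,1,1,1,1,1,1,1,2).

Now H_k = ker ∂_k / im ∂_{k+1}, so:

  H_0: rank C_0 − rank ∂_1 = 7 − 6 = 1, and the invariant factors of ∂_1 are all 1, so H_0 ≅ Z.
  H_1: rank ker ∂_1 − rank ∂_2 = (18 − 6) − 12 = 0, and ∂_2 has invariant factor 2 > 1, so H_1 ≅ Z/2.
  H_2: rank ker ∂_2 − rank ∂_3 = (12 − 12) − 0 = 0, and there is no ∂_3, so H_2 ≅ 0.

As a check, the Euler characteristic is 7 − 18 + 12 = 1, which agrees with 1 − 0 + 0 = 1.

H_0 = Z,  H_1 = Z/2,  H_2 = 0.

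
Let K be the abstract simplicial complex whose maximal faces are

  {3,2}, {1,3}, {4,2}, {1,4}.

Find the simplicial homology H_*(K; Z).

K has 4 vertices, 4 edges.
rank ∂_0 = 0, rank ∂_1 = 3 ⇒ b_0 = 4 − 0 − 3 = 1; all invariant factors of ∂_1 are 1 so no torsion. So H_0 = Z.
rank ∂_1 = 3, rank ∂_2 = 0 ⇒ b_1 = 4 − 3 − 0 = 1. So H_1 = Z.

H_0 = Z,  H_1 = Z.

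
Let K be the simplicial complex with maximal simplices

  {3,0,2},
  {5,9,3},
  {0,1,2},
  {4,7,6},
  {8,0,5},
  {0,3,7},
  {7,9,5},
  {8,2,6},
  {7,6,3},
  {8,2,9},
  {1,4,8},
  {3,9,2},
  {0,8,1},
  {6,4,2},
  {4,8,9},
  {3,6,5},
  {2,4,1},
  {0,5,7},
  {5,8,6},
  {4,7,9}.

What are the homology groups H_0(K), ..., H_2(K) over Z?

H_0 ≅ Z,  H_1 ≅ Z ⊕ Z/2Z,  H_2 = 0.

K has 10 vertices, 30 edges, 20 triangles.
rank ∂_0 = 0, rank ∂_1 = 9 ⇒ b_0 = 10 − 0 − 9 = 1; all invariant factors of ∂_1 are 1 so no torsion. So H_0 ≅ Z.
rank ∂_1 = 9, rank ∂_2 = 20 ⇒ b_1 = 30 − 9 − 20 = 1; ∂_2 has invariant factor(s) [2] giving torsion. So H_1 ≅ Z ⊕ Z/2Z.
rank ∂_2 = 20, rank ∂_3 = 0 ⇒ b_2 = 20 − 20 − 0 = 0. So H_2 ≅ 0.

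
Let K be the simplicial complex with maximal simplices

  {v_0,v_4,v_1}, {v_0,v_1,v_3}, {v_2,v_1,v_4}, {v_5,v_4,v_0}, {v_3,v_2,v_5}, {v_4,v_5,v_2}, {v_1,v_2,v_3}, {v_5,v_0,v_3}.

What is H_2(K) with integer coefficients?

We work with the vertex ordering v_0 < v_1 < v_2 < v_3 < v_4 < v_5. The simplices of K, each written with vertices in increasing order, are:

  0-simplices (6): [v_0], [v_1], [v_2], [v_3], [v_4], [v_5]
  1-simplices (12): [v_0,v_1], [v_0,v_3], [v_0,v_4], [v_0,v_5], [v_1,v_2], [v_1,v_3], [v_1,v_4], [v_2,v_3], [v_2,v_4], [v_2,v_5], [v_3,v_5], [v_4,v_5]
  2-simplices (8): [v_0,v_1,v_3], [v_0,v_1,v_4], [v_0,v_3,v_5], [v_0,v_4,v_5], [v_1,v_2,v_3], [v_1,v_2,v_4], [v_2,v_3,v_5], [v_2,v_4,v_5]

giving chain groups C_0 ≅ Z^6, C_1 ≅ Z^12, C_2 ≅ Z^8.

∂_1: C_1 → C_0 sends each edge [p,q] (with p < q) to q − p. For instance
  ∂[v_1,v_4] = [v_4] − [v_1].
The 6×12 boundary matrix has rank 5 and Smith normal form diag(1,1,1,1,1).

∂_2: C_2 → C_1 maps a triangle to the signed sum of its edges. For instance
  ∂[v_1,v_2,v_4] = [v_2,v_4] − [v_1,v_4] + [v_1,v_2],
  ∂[v_0,v_3,v_5] = [v_3,v_5] − [v_0,v_5] + [v_0,v_3].
The 12×8 boundary matrix has rank 7 and Smith normal form diag(1,1,1,1,1,1,1).

Computing H_k = (kernel of ∂_k) / (image of ∂_{k+1}):

  H_2: rank ker ∂_2 − rank ∂_3 = (8 − 7) − 0 = 1, and there is no ∂_3, so H_2 = Z.

H_2 ≅ Z.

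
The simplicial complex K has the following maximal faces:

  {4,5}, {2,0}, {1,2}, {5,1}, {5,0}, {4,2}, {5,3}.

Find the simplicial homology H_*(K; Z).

We work with the vertex ordering 0 < 1 < 2 < 3 < 4 < 5. The simplices of K, each written with vertices in increasing order, are:

  0-simplices (6): [0], [1], [2], [3], [4], [5]
  1-simplices (7): [0,2], [0,5], [1,2], [1,5], [2,4], [3,5], [4,5]

Hence C_0 ≅ Z^6, C_1 ≅ Z^7.

Boundary ∂_1: C_1 → C_0 maps an edge to its endpoints' difference, ∂[p,q] = q − p.
The resulting 6×7 matrix has rank 5, and its Smith normal form has invariant factors (1,1,1,1,1).

Reading off H_k = ker ∂_k / im ∂_{k+1}:

  H_0: rank C_0 − rank ∂_1 = 6 − 5 = 1, and the invariant factors of ∂_1 are all 1, so H_0 = Z.
  H_1: rank ker ∂_1 − rank ∂_2 = (7 − 5) − 0 = 2, and there is no ∂_2, so H_1 = Z^2.

As a check, the Euler characteristic is 6 − 7 = -1, which agrees with 1 − 2 = -1.

H_0 = Z,  H_1 = Z^2.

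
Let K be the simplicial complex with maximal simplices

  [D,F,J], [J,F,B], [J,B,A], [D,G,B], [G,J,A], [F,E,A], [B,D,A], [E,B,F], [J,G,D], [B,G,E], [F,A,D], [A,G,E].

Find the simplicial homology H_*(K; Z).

Order the vertices as A < B < D < E < F < G < J. Listing each simplex with vertices in this order, K has dimension 2 with simplices:

  0-simplices (7): A, B, D, E, F, G, J
  1-simplices (18): AB, AD, AE, AF, AG, AJ, BD, BE, BF, BG, BJ, DF, DG, DJ, EF, EG, FJ, GJ
  2-simplices (12): ABD, ABJ, ADF, AEF, AEG, AGJ, BDG, BEF, BEG, BFJ, DFJ, DGJ

Hence C_0 ≅ Z^7, C_1 ≅ Z^18, C_2 ≅ Z^12.

∂_1: C_1 → C_0 is given by ∂[p,q] = [q] − [p]. For instance
  ∂AB = B − A.
The resulting 7×18 matrix has rank 6, and its Smith normal form has invariant factors (1,1,1,1,1,1).

∂_2: C_2 → C_1 sends each 2-simplex [p,q,r] to [q,r] − [p,r] + [p,q]. For instance
  ∂DGJ = GJ − DJ + DG,
  ∂BDG = DG − BG + BD.
The resulting 18×12 matrix has rank 12, and its Smith normal form has invariant factors (1,1,1,1,1,1,1,1,1,1,1,2).

Reading off H_k = ker ∂_k / im ∂_{k+1}:

  H_0: rank C_0 − rank ∂_1 = 7 − 6 = 1, and the invariant factors of ∂_1 are all 1, so H_0 ≅ Z.
  H_1: rank ker ∂_1 − rank ∂_2 = (18 − 6) − 12 = 0, and ∂_2 has invariant factor 2 > 1, so H_1 ≅ Z_2.
  H_2: rank ker ∂_2 − rank ∂_3 = (12 − 12) − 0 = 0, and there is no ∂_3, so H_2 ≅ 0.

As a check, the Euler characteristic is 7 − 18 + 12 = 1, which agrees with 1 − 0 + 0 = 1.

H_0 = Z,  H_1 = Z_2,  H_2 = 0.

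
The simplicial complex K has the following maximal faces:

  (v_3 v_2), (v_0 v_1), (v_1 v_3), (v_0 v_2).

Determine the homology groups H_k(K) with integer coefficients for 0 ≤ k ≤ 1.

Take the total order v_0 < v_1 < v_2 < v_3 on the vertex set. Then K (dimension 1) consists of the simplices:

  0-simplices (4): [v_0], [v_1], [v_2], [v_3]
  1-simplices (4): [v_0,v_1], [v_0,v_2], [v_1,v_3], [v_2,v_3]

Hence C_0 ≅ Z^4, C_1 ≅ Z^4.

∂_1: C_1 → C_0 sends each edge [p,q] (with p < q) to q − p. For instance
  ∂[v_0,v_1] = [v_1] − [v_0].
This gives a 4×4 integer matrix of rank 3; reducing to Smith normal form yields diagonal entries (1,1,1).

Reading off H_k = ker ∂_k / im ∂_{k+1}:

  H_0: rank C_0 − rank ∂_1 = 4 − 3 = 1, and the invariant factors of ∂_1 are all 1, so H_0 ≅ Z.
  H_1: rank ker ∂_1 − rank ∂_2 = (4 − 3) − 0 = 1, and there is no ∂_2, so H_1 ≅ Z.

H_0 = Z,  H_1 = Z.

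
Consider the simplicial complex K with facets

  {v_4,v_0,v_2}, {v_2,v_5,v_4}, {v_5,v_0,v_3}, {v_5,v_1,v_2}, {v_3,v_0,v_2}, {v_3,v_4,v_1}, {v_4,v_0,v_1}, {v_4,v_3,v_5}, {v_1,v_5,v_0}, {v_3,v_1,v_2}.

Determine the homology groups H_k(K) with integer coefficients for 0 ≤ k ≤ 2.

Order the vertices as v_0 < v_1 < v_2 < v_3 < v_4 < v_5. Listing each simplex with vertices in this order, K has dimension 2 with simplices:

  0-simplices (6): [v_0], [v_1], [v_2], [v_3], [v_4], [v_5]
  1-simplices (15): (15 of them)
  2-simplices (10): [v_0,v_1,v_4], [v_0,v_1,v_5], [v_0,v_2,v_3], [v_0,v_2,v_4], [v_0,v_3,v_5], [v_1,v_2,v_3], [v_1,v_2,v_5], [v_1,v_3,v_4], [v_2,v_4,v_5], [v_3,v_4,v_5]

so the chain groups are C_0 ≅ Z^6, C_1 ≅ Z^15, C_2 ≅ Z^10.

∂_1: C_1 → C_0 sends each edge [p,q] (with p < q) to q − p. For instance
  ∂[v_0,v_2] = [v_2] − [v_0].
This gives a 6×15 integer matrix of rank 5; reducing to Smith normal form yields diagonal entries (1,1,1,1,1).

Boundary ∂_2: C_2 → C_1 maps a triangle to the signed sum of its edges. For instance
  ∂[v_1,v_2,v_5] = [v_2,v_5] − [v_1,v_5] + [v_1,v_2],
  ∂[v_2,v_4,v_5] = [v_4,v_5] − [v_2,v_5] + [v_2,v_4].
The resulting 15×10 matrix has rank 10, and its Smith normal form has invariant factors (1,1,1,1,1,1,1,1,1,2).

Now H_k = ker ∂_k / im ∂_{k+1}, so:

  H_0: rank C_0 − rank ∂_1 = 6 − 5 = 1, and the invariant factors of ∂_1 are all 1, so H_0 = Z.
  H_1: rank ker ∂_1 − rank ∂_2 = (15 − 5) − 10 = 0, and ∂_2 has invariant factor 2 > 1, so H_1 = Z/2.
  H_2: rank ker ∂_2 − rank ∂_3 = (10 − 10) − 0 = 0, and there is no ∂_3, so H_2 = 0.

(K is a triangulation of the real projective plane RP^2.)

H_0 = Z,  H_1 = Z/2,  H_2 = 0.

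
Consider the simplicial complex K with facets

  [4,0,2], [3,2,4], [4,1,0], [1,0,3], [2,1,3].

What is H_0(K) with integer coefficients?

H_0 = Z.

Order the vertices as 0 < 1 < 2 < 3 < 4. Listing each simplex with vertices in this order, K has dimension 2 with simplices:

  0-simplices (5): [0], [1], [2], [3], [4]
  1-simplices (10): [0,1], [0,2], [0,3], [0,4], [1,2], [1,3], [1,4], [2,3], [2,4], [3,4]
  2-simplices (5): [0,1,3], [0,1,4], [0,2,4], [1,2,3], [2,3,4]

giving chain groups C_0 ≅ Z^5, C_1 ≅ Z^10, C_2 ≅ Z^5.

∂_1: C_1 → C_0 sends each edge [p,q] (with p < q) to q − p. For instance
  ∂[2,3] = [3] − [2].
The 5×10 boundary matrix has rank 4 and Smith normal form diag(1,1,1,1).

The boundary map ∂_2: C_2 → C_1 acts by ∂[p,q,r] = [q,r] − [p,r] + [p,q]. For instance
  ∂[2,3,4] = [3,4] − [2,4] + [2,3],
  ∂[0,1,4] = [1,4] − [0,4] + [0,1].
The resulting 10×5 matrix has rank 5, and its Smith normal form has invariant factors (1,1,1,1,1).

From H_k ≅ ker(∂_k) / im(∂_{k+1}) we obtain:

  H_0: rank C_0 − rank ∂_1 = 5 − 4 = 1, and the invariant factors of ∂_1 are all 1, so H_0 = Z.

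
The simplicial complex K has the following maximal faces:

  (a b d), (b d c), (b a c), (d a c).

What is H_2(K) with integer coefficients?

Take the total order a < b < c < d on the vertex set. Then K (dimension 2) consists of the simplices:

  0-simplices (4): a, b, c, d
  1-simplices (6): ab, ac, ad, bc, bd, cd
  2-simplices (4): abc, abd, acd, bcd

giving chain groups C_0 ≅ Z^4, C_1 ≅ Z^6, C_2 ≅ Z^4.

Boundary ∂_1: C_1 → C_0 maps an edge to its endpoints' difference, ∂[p,q] = q − p. For instance
  ∂bc = c − b.
The 4×6 boundary matrix has rank 3 and Smith normal form diag(1,1,1).

Boundary ∂_2: C_2 → C_1 sends each 2-simplex [p,q,r] to [q,r] − [p,r] + [p,q]. For instance
  ∂abd = bd − ad + ab,
  ∂bcd = cd − bd + bc.
This gives a 6×4 integer matrix of rank 3; reducing to Smith normal form yields diagonal entries (1,1,1).

Reading off H_k = ker ∂_k / im ∂_{k+1}:

  H_2: rank ker ∂_2 − rank ∂_3 = (4 − 3) − 0 = 1, and there is no ∂_3, so H_2 ≅ Z.

(K is a triangulation of the 2-sphere S^2.)

H_2 = Z.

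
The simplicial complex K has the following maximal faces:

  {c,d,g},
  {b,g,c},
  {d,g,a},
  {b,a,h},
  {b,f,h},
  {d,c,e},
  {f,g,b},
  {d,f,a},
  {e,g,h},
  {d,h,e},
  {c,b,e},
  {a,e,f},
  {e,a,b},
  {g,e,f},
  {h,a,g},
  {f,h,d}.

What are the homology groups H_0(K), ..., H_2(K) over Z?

Take the total order a < b < c < d < e < f < g < h on the vertex set. Then K (dimension 2) consists of the simplices:

  0-simplices (8): a, b, c, d, e, f, g, h
  1-simplices (24): ab, ad, ae, af, ag, ah, bc, be, bf, bg, bh, cd, ce, cg, de, df, dg, dh, ef, eg, eh, fg, fh, gh
  2-simplices (16): abe, abh, adf, adg, aef, agh, bce, bcg, bfg, bfh, cde, cdg, deh, dfh, efg, egh

giving chain groups C_0 ≅ Z^8, C_1 ≅ Z^24, C_2 ≅ Z^16.

Boundary ∂_1: C_1 → C_0 sends each edge [p,q] (with p < q) to q − p. For instance
  ∂bf = f − b.
The resulting 8×24 matrix has rank 7, and its Smith normal form has invariant factors (1,1,1,1,1,1,1).

∂_2: C_2 → C_1 acts by ∂[p,q,r] = [q,r] − [p,r] + [p,q]. For instance
  ∂bfg = fg − bg + bf,
  ∂agh = gh − ah + ag.
This gives a 24×16 integer matrix of rank 15; reducing to Smith normal form yields diagonal entries (1,1,1,1,1,1,1,1,1,1,1,1,1,1,1).

Computing H_k = (kernel of ∂_k) / (image of ∂_{k+1}):

  H_0: rank C_0 − rank ∂_1 = 8 − 7 = 1, and the invariant factors of ∂_1 are all 1, so H_0 ≅ Z.
  H_1: rank ker ∂_1 − rank ∂_2 = (24 − 7) − 15 = 2, and the invariant factors of ∂_2 are all 1, so H_1 ≅ Z^2.
  H_2: rank ker ∂_2 − rank ∂_3 = (16 − 15) − 0 = 1, and there is no ∂_3, so H_2 ≅ Z.

H_0 = Z,  H_1 = Z^2,  H_2 = Z.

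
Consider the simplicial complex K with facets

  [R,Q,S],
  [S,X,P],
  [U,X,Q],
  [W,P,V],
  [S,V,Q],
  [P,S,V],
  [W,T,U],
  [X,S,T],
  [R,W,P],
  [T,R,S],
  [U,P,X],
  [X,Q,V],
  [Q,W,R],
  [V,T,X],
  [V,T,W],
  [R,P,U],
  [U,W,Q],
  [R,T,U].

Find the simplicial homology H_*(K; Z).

Fix the vertex order P < Q < R < S < T < U < V < W < X and write every simplex with vertices in increasing order. Then dim K = 2 and the simplices of K are:

  0-simplices (9): P, Q, R, S, T, U, V, W, X
  1-simplices (27): PR, PS, PU, PV, PW, PX, QR, QS, QU, QV, QW, QX, RS, RT, RU, RW, ST, SV, SX, TU, TV, TW, TX, UW, UX, VW, VX
  2-simplices (18): PRU, PRW, PSV, PSX, PUX, PVW, QRS, QRW, QSV, QUW, QUX, QVX, RST, RTU, STX, TUW, TVW, TVX

giving chain groups C_0 ≅ Z^9, C_1 ≅ Z^27, C_2 ≅ Z^18.

Boundary ∂_1: C_1 → C_0 is given by ∂[p,q] = [q] − [p]. For instance
  ∂ST = T − S.
The resulting 9×27 matrix has rank 8, and its Smith normal form has invariant factors (1,1,1,1,1,1,1,1).

∂_2: C_2 → C_1 maps a triangle to the signed sum of its edges. For instance
  ∂PSV = SV − PV + PS,
  ∂QRW = RW − QW + QR.
The resulting 27×18 matrix has rank 18, and its Smith normal form has invariant factors (1,1,1,1,1,1,1,1,1,1,1,1,1,1,1,1,1,2).

Now H_k = ker ∂_k / im ∂_{k+1}, so:

  H_0: rank C_0 − rank ∂_1 = 9 − 8 = 1, and the invariant factors of ∂_1 are all 1, so H_0 = Z.
  H_1: rank ker ∂_1 − rank ∂_2 = (27 − 8) − 18 = 1, and ∂_2 has invariant factor 2 > 1, so H_1 = Z ⊕ Z_2.
  H_2: rank ker ∂_2 − rank ∂_3 = (18 − 18) − 0 = 0, and there is no ∂_3, so H_2 = 0.

As a check, the Euler characteristic is 9 − 27 + 18 = 0, which agrees with 1 − 1 + 0 = 0.

H_0 = Z,  H_1 = Z ⊕ Z_2,  H_2 = 0.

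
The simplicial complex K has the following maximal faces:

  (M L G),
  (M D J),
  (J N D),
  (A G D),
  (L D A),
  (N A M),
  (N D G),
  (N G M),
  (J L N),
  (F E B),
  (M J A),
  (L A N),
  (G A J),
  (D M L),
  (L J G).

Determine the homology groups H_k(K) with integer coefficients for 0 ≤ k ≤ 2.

H_0 ≅ Z^2,  H_1 ≅ Z^2,  H_2 ≅ Z.

We work with the vertex ordering A < B < D < E < F < G < J < L < M < N. The simplices of K, each written with vertices in increasing order, are:

  0-simplices (10): A, B, D, E, F, G, J, L, M, N
  1-simplices (24): AD, AG, AJ, AL, AM, AN, BE, BF, DG, DJ, DL, DM, DN, EF, GJ, GL, GM, GN, JL, JM, JN, LM, LN, MN
  2-simplices (15): ADG, ADL, AGJ, AJM, ALN, AMN, BEF, DGN, DJM, DJN, DLM, GJL, GLM, GMN, JLN

giving chain groups C_0 ≅ Z^10, C_1 ≅ Z^24, C_2 ≅ Z^15.

The boundary map ∂_1: C_1 → C_0 is given by ∂[p,q] = [q] − [p]. For instance
  ∂JM = M − J.
This gives a 10×24 integer matrix of rank 8; reducing to Smith normal form yields diagonal entries (1,1,1,1,1,1,1,1).

Boundary ∂_2: C_2 → C_1 maps a triangle to the signed sum of its edges. For instance
  ∂ALN = LN − AN + AL,
  ∂AMN = MN − AN + AM.
This gives a 24×15 integer matrix of rank 14; reducing to Smith normal form yields diagonal entries (1,1,1,1,1,1,1,1,1,1,1,1,1,1).

Now H_k = ker ∂_k / im ∂_{k+1}, so:

  H_0: rank C_0 − rank ∂_1 = 10 − 8 = 2, and the invariant factors of ∂_1 are all 1, so H_0 ≅ Z^2.
  H_1: rank ker ∂_1 − rank ∂_2 = (24 − 8) − 14 = 2, and the invariant factors of ∂_2 are all 1, so H_1 ≅ Z^2.
  H_2: rank ker ∂_2 − rank ∂_3 = (15 − 14) − 0 = 1, and there is no ∂_3, so H_2 ≅ Z.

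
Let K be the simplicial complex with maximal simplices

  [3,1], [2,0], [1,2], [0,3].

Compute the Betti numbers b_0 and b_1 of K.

b_0 = 1, b_1 = 1.

We work with the vertex ordering 0 < 1 < 2 < 3. The simplices of K, each written with vertices in increasing order, are:

  0-simplices (4): [0], [1], [2], [3]
  1-simplices (4): [0,2], [0,3], [1,2], [1,3]

giving chain groups C_0 ≅ Z^4, C_1 ≅ Z^4.

Boundary ∂_1: C_1 → C_0 is given by ∂[p,q] = [q] − [p]. For instance
  ∂[1,3] = [3] − [1].
As a 4×4 matrix over Z this has rank 3, with invariant factors (1,1,1).

Now H_k = ker ∂_k / im ∂_{k+1}, so:

  H_0: rank C_0 − rank ∂_1 = 4 − 3 = 1, and the invariant factors of ∂_1 are all 1, so H_0 ≅ Z.
  H_1: rank ker ∂_1 − rank ∂_2 = (4 − 3) − 0 = 1, and there is no ∂_2, so H_1 ≅ Z.

As a check, the Euler characteristic is 4 − 4 = 0, which agrees with 1 − 1 = 0.
(K is a triangulation of the circle S^1.)

Hence the Betti numbers are b_0 = 1, b_1 = 1.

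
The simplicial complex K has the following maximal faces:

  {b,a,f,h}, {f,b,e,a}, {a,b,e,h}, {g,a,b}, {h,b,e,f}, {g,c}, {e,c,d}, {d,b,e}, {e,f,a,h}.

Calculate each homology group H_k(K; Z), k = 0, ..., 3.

H_0 ≅ Z,  H_1 ≅ Z,  H_2 = 0,  H_3 ≅ Z.

Take the total order a < b < c < d < e < f < g < h on the vertex set. Then K (dimension 3) consists of the simplices:

  0-simplices (8): a, b, c, d, e, f, g, h
  1-simplices (17): ab, ae, af, ag, ah, bd, be, bf, bg, bh, cd, ce, cg, de, ef, eh, fh
  2-simplices (13): abe, abf, abg, abh, aef, aeh, afh, bde, bef, beh, bfh, cde, efh
  3-simplices (5): abef, abeh, abfh, aefh, befh

so the chain groups are C_0 ≅ Z^8, C_1 ≅ Z^17, C_2 ≅ Z^13, C_3 ≅ Z^5.

Boundary ∂_1: C_1 → C_0 sends each edge [p,q] (with p < q) to q − p. For instance
  ∂bg = g − b.
The resulting 8×17 matrix has rank 7, and its Smith normal form has invariant factors (1,1,1,1,1,1,1).

The boundary map ∂_2: C_2 → C_1 sends each 2-simplex [p,q,r] to [q,r] − [p,r] + [p,q]. For instance
  ∂abg = bg − ag + ab,
  ∂beh = eh − bh + be.
The 17×13 boundary matrix has rank 9 and Smith normal form diag(1,1,1,1,1,1,1,1,1).

∂_3: C_3 → C_2 sends each 3-simplex σ to the alternating sum Σ_i (−1)^i (σ with its i-th vertex removed). For instance
  ∂abef = bef − aef + abf − abe,
  ∂abfh = bfh − afh + abh − abf.
The resulting 13×5 matrix has rank 4, and its Smith normal form has invariant factors (1,1,1,1).

Now H_k = ker ∂_k / im ∂_{k+1}, so:

  H_0: rank C_0 − rank ∂_1 = 8 − 7 = 1, and the invariant factors of ∂_1 are all 1, so H_0 ≅ Z.
  H_1: rank ker ∂_1 − rank ∂_2 = (17 − 7) − 9 = 1, and the invariant factors of ∂_2 are all 1, so H_1 ≅ Z.
  H_2: rank ker ∂_2 − rank ∂_3 = (13 − 9) − 4 = 0, and the invariant factors of ∂_3 are all 1, so H_2 ≅ 0.
  H_3: rank ker ∂_3 − rank ∂_4 = (5 − 4) − 0 = 1, and there is no ∂_4, so H_3 ≅ Z.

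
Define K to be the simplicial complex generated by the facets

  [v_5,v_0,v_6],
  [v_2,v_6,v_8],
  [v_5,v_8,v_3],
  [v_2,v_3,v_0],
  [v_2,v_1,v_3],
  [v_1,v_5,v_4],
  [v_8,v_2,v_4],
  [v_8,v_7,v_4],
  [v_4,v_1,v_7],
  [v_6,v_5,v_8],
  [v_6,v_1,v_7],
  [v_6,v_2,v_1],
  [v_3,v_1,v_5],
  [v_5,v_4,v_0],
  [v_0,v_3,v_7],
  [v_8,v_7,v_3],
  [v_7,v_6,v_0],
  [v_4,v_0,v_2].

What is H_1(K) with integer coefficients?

H_1 ≅ Z^2.

We work with the vertex ordering v_0 < v_1 < v_2 < v_3 < v_4 < v_5 < v_6 < v_7 < v_8. The simplices of K, each written with vertices in increasing order, are:

  0-simplices (9): [v_0], [v_1], [v_2], [v_3], [v_4], [v_5], [v_6], [v_7], [v_8]
  1-simplices (27): (27 of them)
  2-simplices (18): (18 of them)

Hence C_0 ≅ Z^9, C_1 ≅ Z^27, C_2 ≅ Z^18.

∂_1: C_1 → C_0 maps an edge to its endpoints' difference, ∂[p,q] = q − p. For instance
  ∂[v_0,v_5] = [v_5] − [v_0].
The 9×27 boundary matrix has rank 8 and Smith normal form diag(1,1,1,1,1,1,1,1).

∂_2: C_2 → C_1 acts by ∂[p,q,r] = [q,r] − [p,r] + [p,q]. For instance
  ∂[v_3,v_7,v_8] = [v_7,v_8] − [v_3,v_8] + [v_3,v_7],
  ∂[v_1,v_4,v_5] = [v_4,v_5] − [v_1,v_5] + [v_1,v_4].
This gives a 27×18 integer matrix of rank 17; reducing to Smith normal form yields diagonal entries (1,1,1,1,1,1,1,1,1,1,1,1,1,1,1,1,1).

Reading off H_k = ker ∂_k / im ∂_{k+1}:

  H_1: rank ker ∂_1 − rank ∂_2 = (27 − 8) − 17 = 2, and the invariant factors of ∂_2 are all 1, so H_1 ≅ Z^2.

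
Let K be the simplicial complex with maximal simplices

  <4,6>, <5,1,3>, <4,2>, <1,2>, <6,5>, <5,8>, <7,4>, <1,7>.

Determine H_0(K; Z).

H_0 ≅ Z.

K has 8 vertices, 10 edges, 1 triangle.
rank ∂_0 = 0, rank ∂_1 = 7 ⇒ b_0 = 8 − 0 − 7 = 1; all invariant factors of ∂_1 are 1 so no torsion. So H_0 = Z.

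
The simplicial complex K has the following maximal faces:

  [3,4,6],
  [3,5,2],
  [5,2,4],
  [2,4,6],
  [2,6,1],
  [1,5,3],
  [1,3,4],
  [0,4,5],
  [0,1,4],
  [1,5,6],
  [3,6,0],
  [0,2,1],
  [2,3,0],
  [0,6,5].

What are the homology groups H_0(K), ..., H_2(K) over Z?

Take the total order 0 < 1 < 2 < 3 < 4 < 5 < 6 on the vertex set. Then K (dimension 2) consists of the simplices:

  0-simplices (7): [0], [1], [2], [3], [4], [5], [6]
  1-simplices (21): [0,1], [0,2], [0,3], [0,4], [0,5], [0,6], [1,2], [1,3], [1,4], [1,5], [1,6], [2,3], [2,4], [2,5], [2,6], [3,4], [3,5], [3,6], [4,5], [4,6], [5,6]
  2-simplices (14): [0,1,2], [0,1,4], [0,2,3], [0,3,6], [0,4,5], [0,5,6], [1,2,6], [1,3,4], [1,3,5], [1,5,6], [2,3,5], [2,4,5], [2,4,6], [3,4,6]

Hence C_0 ≅ Z^7, C_1 ≅ Z^21, C_2 ≅ Z^14.

The boundary map ∂_1: C_1 → C_0 maps an edge to its endpoints' difference, ∂[p,q] = q − p. For instance
  ∂[4,5] = [5] − [4].
The resulting 7×21 matrix has rank 6, and its Smith normal form has invariant factors (1,1,1,1,1,1).

The boundary map ∂_2: C_2 → C_1 sends each 2-simplex [p,q,r] to [q,r] − [p,r] + [p,q]. For instance
  ∂[1,3,5] = [3,5] − [1,5] + [1,3],
  ∂[1,3,4] = [3,4] − [1,4] + [1,3].
The resulting 21×14 matrix has rank 13, and its Smith normal form has invariant factors (1,1,1,1,1,1,1,1,1,1,1,1,1).

Now H_k = ker ∂_k / im ∂_{k+1}, so:

  H_0: rank C_0 − rank ∂_1 = 7 − 6 = 1, and the invariant factors of ∂_1 are all 1, so H_0 = Z.
  H_1: rank ker ∂_1 − rank ∂_2 = (21 − 6) − 13 = 2, and the invariant factors of ∂_2 are all 1, so H_1 = Z^2.
  H_2: rank ker ∂_2 − rank ∂_3 = (14 − 13) − 0 = 1, and there is no ∂_3, so H_2 = Z.

(K is a triangulation of the torus T^2.)

H_0 = Z,  H_1 = Z^2,  H_2 = Z.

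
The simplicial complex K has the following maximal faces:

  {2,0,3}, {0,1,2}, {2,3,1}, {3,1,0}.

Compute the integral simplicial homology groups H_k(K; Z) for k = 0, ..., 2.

H_0 = Z,  H_1 = 0,  H_2 = Z.

Order the vertices as 0 < 1 < 2 < 3. Listing each simplex with vertices in this order, K has dimension 2 with simplices:

  0-simplices (4): [0], [1], [2], [3]
  1-simplices (6): [0,1], [0,2], [0,3], [1,2], [1,3], [2,3]
  2-simplices (4): [0,1,2], [0,1,3], [0,2,3], [1,2,3]

so the chain groups are C_0 ≅ Z^4, C_1 ≅ Z^6, C_2 ≅ Z^4.

The boundary map ∂_1: C_1 → C_0 is given by ∂[p,q] = [q] − [p]. For instance
  ∂[1,3] = [3] − [1].
The 4×6 boundary matrix has rank 3 and Smith normal form diag(1,1,1).

∂_2: C_2 → C_1 sends each 2-simplex [p,q,r] to [q,r] − [p,r] + [p,q]. For instance
  ∂[0,2,3] = [2,3] − [0,3] + [0,2],
  ∂[0,1,3] = [1,3] − [0,3] + [0,1].
The resulting 6×4 matrix has rank 3, and its Smith normal form has invariant factors (1,1,1).

Reading off H_k = ker ∂_k / im ∂_{k+1}:

  H_0: rank C_0 − rank ∂_1 = 4 − 3 = 1, and the invariant factors of ∂_1 are all 1, so H_0 = Z.
  H_1: rank ker ∂_1 − rank ∂_2 = (6 − 3) − 3 = 0, and the invariant factors of ∂_2 are all 1, so H_1 = 0.
  H_2: rank ker ∂_2 − rank ∂_3 = (4 − 3) − 0 = 1, and there is no ∂_3, so H_2 = Z.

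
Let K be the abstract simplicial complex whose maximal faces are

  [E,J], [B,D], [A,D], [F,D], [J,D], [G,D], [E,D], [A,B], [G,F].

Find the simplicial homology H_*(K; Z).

Order the vertices as A < B < D < E < F < G < J. Listing each simplex with vertices in this order, K has dimension 1 with simplices:

  0-simplices (7): A, B, D, E, F, G, J
  1-simplices (9): AB, AD, BD, DE, DF, DG, DJ, EJ, FG

giving chain groups C_0 ≅ Z^7, C_1 ≅ Z^9.

Boundary ∂_1: C_1 → C_0 sends each edge [p,q] (with p < q) to q − p. For instance
  ∂EJ = J − E.
The resulting 7×9 matrix has rank 6, and its Smith normal form has invariant factors (1,1,1,1,1,1).

Reading off H_k = ker ∂_k / im ∂_{k+1}:

  H_0: rank C_0 − rank ∂_1 = 7 − 6 = 1, and the invariant factors of ∂_1 are all 1, so H_0 = Z.
  H_1: rank ker ∂_1 − rank ∂_2 = (9 − 6) − 0 = 3, and there is no ∂_2, so H_1 = Z^3.

As a check, the Euler characteristic is 7 − 9 = -2, which agrees with 1 − 3 = -2.

H_0 = Z,  H_1 = Z^3.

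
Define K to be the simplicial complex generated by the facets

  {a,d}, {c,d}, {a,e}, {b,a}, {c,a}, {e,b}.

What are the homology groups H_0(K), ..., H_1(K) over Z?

Take the total order a < b < c < d < e on the vertex set. Then K (dimension 1) consists of the simplices:

  0-simplices (5): a, b, c, d, e
  1-simplices (6): ab, ac, ad, ae, be, cd

so the chain groups are C_0 ≅ Z^5, C_1 ≅ Z^6.

∂_1: C_1 → C_0 maps an edge to its endpoints' difference, ∂[p,q] = q − p. For instance
  ∂ab = b − a.
This gives a 5×6 integer matrix of rank 4; reducing to Smith normal form yields diagonal entries (1,1,1,1).

From H_k ≅ ker(∂_k) / im(∂_{k+1}) we obtain:

  H_0: rank C_0 − rank ∂_1 = 5 − 4 = 1, and the invariant factors of ∂_1 are all 1, so H_0 ≅ Z.
  H_1: rank ker ∂_1 − rank ∂_2 = (6 − 4) − 0 = 2, and there is no ∂_2, so H_1 ≅ Z^2.

As a check, the Euler characteristic is 5 − 6 = -1, which agrees with 1 − 2 = -1.
(K is a triangulation of a wedge of 2 circles.)

H_0 ≅ Z,  H_1 ≅ Z^2.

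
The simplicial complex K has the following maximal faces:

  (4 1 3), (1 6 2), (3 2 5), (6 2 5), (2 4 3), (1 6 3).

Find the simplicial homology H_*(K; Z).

Fix the vertex order 1 < 2 < 3 < 4 < 5 < 6 and write every simplex with vertices in increasing order. Then dim K = 2 and the simplices of K are:

  0-simplices (6): [1], [2], [3], [4], [5], [6]
  1-simplices (12): [1,2], [1,3], [1,4], [1,6], [2,3], [2,4], [2,5], [2,6], [3,4], [3,5], [3,6], [5,6]
  2-simplices (6): [1,2,6], [1,3,4], [1,3,6], [2,3,4], [2,3,5], [2,5,6]

so the chain groups are C_0 ≅ Z^6, C_1 ≅ Z^12, C_2 ≅ Z^6.

∂_1: C_1 → C_0 is given by ∂[p,q] = [q] − [p]. For instance
  ∂[1,2] = [2] − [1].
As a 6×12 matrix over Z this has rank 5, with invariant factors (1,1,1,1,1).

Boundary ∂_2: C_2 → C_1 acts by ∂[p,q,r] = [q,r] − [p,r] + [p,q]. For instance
  ∂[1,2,6] = [2,6] − [1,6] + [1,2],
  ∂[2,5,6] = [5,6] − [2,6] + [2,5].
The resulting 12×6 matrix has rank 6, and its Smith normal form has invariant factors (1,1,1,1,1,1).

Computing H_k = (kernel of ∂_k) / (image of ∂_{k+1}):

  H_0: rank C_0 − rank ∂_1 = 6 − 5 = 1, and the invariant factors of ∂_1 are all 1, so H_0 = Z.
  H_1: rank ker ∂_1 − rank ∂_2 = (12 − 5) − 6 = 1, and the invariant factors of ∂_2 are all 1, so H_1 = Z.
  H_2: rank ker ∂_2 − rank ∂_3 = (6 − 6) − 0 = 0, and there is no ∂_3, so H_2 = 0.

As a check, the Euler characteristic is 6 − 12 + 6 = 0, which agrees with 1 − 1 + 0 = 0.

H_0 = Z,  H_1 = Z,  H_2 = 0.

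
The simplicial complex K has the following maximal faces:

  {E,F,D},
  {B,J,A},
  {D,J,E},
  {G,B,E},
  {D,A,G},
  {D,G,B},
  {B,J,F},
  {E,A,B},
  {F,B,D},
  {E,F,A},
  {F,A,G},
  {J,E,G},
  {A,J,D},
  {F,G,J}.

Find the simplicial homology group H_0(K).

H_0 ≅ Z.

Take the total order A < B < D < E < F < G < J on the vertex set. Then K (dimension 2) consists of the simplices:

  0-simplices (7): A, B, D, E, F, G, J
  1-simplices (21): AB, AD, AE, AF, AG, AJ, BD, BE, BF, BG, BJ, DE, DF, DG, DJ, EF, EG, EJ, FG, FJ, GJ
  2-simplices (14): ABE, ABJ, ADG, ADJ, AEF, AFG, BDF, BDG, BEG, BFJ, DEF, DEJ, EGJ, FGJ

giving chain groups C_0 ≅ Z^7, C_1 ≅ Z^21, C_2 ≅ Z^14.

Boundary ∂_1: C_1 → C_0 maps an edge to its endpoints' difference, ∂[p,q] = q − p.
As a 7×21 matrix over Z this has rank 6, with invariant factors (1,1,1,1,1,1).

Boundary ∂_2: C_2 → C_1 sends each 2-simplex [p,q,r] to [q,r] − [p,r] + [p,q]. For instance
  ∂AEF = EF − AF + AE,
  ∂DEF = EF − DF + DE.
As a 21×14 matrix over Z this has rank 13, with invariant factors (1,1,1,1,1,1,1,1,1,1,1,1,1).

From H_k ≅ ker(∂_k) / im(∂_{k+1}) we obtain:

  H_0: rank C_0 − rank ∂_1 = 7 − 6 = 1, and the invariant factors of ∂_1 are all 1, so H_0 = Z.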